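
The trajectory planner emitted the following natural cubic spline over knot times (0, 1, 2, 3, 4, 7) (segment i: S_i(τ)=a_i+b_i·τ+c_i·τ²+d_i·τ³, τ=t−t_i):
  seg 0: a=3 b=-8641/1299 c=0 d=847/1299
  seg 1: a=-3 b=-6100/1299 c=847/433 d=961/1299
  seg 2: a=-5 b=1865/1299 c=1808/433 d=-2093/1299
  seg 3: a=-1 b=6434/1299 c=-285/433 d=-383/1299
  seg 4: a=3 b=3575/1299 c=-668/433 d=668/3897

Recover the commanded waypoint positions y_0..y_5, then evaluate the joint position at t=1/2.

y_0 = S_0(0) = a_0 = 3
y_1 = S_1(0) = a_1 = -3
y_2 = S_2(0) = a_2 = -5
y_3 = S_3(0) = a_3 = -1
y_4 = S_4(0) = a_4 = 3
y_5 = S_4(3) = 2
t_q=1/2 is in segment 0 (τ=1/2); S_0(τ)=-847/3464

y_0=3 y_1=-3 y_2=-5 y_3=-1 y_4=3 y_5=2
S(1/2) = -847/3464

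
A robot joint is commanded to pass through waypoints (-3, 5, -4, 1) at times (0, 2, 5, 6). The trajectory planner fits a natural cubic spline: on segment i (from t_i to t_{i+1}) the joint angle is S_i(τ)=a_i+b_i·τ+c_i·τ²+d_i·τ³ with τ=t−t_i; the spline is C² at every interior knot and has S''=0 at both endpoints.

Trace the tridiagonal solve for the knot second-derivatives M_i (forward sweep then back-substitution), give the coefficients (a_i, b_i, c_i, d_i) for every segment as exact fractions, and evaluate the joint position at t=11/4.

Δ: Δ0=4, Δ1=-3, Δ2=5
row 1: diag=10, rhs=-42; c'=3/10, d'=-21/5
row 2: denom=8−3·3/10=71/10; d'=(48−3·-21/5)/(71/10)=606/71
back: M2=606/71
back: M1=-21/5−3/10·606/71=-480/71
M: M0=0, M1=-480/71, M2=606/71, M3=0
seg 0: a=-3, c=M0/2=0, d=(M1−M0)/(6·2)=-40/71, b=Δ0−h0·(2M0+M1)/6=444/71
seg 1: a=5, c=M1/2=-240/71, d=(M2−M1)/(6·3)=181/213, b=Δ1−h1·(2M1+M2)/6=-36/71
seg 2: a=-4, c=M2/2=303/71, d=(M3−M2)/(6·1)=-101/71, b=Δ2−h2·(2M2+M3)/6=153/71
t_q=11/4 → seg 1, τ=3/4; S=5+-36/71·τ+-240/71·τ²+181/213·τ³=13981/4544

  seg 0: a=-3 b=444/71 c=0 d=-40/71
  seg 1: a=5 b=-36/71 c=-240/71 d=181/213
  seg 2: a=-4 b=153/71 c=303/71 d=-101/71
S(11/4) = 13981/4544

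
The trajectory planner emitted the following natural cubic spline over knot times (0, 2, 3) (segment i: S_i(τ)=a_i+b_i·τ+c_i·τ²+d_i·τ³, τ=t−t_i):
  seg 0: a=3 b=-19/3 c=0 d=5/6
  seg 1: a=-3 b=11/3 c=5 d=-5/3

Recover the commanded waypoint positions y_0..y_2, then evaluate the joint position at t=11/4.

y_0 = S_0(0) = a_0 = 3
y_1 = S_1(0) = a_1 = -3
y_2 = S_1(1) = 4
t_q=11/4 is in segment 1 (τ=3/4); S_1(τ)=119/64

y_0=3 y_1=-3 y_2=4
S(11/4) = 119/64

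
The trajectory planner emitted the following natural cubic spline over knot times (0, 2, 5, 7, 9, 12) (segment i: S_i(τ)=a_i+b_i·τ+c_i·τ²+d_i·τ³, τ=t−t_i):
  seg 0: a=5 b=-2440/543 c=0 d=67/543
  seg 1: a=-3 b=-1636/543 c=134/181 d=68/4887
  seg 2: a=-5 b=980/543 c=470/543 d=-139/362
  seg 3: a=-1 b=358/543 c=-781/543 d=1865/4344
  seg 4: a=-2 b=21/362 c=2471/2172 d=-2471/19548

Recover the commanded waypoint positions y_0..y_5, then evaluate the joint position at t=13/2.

y_0 = S_0(0) = a_0 = 5
y_1 = S_1(0) = a_1 = -3
y_2 = S_2(0) = a_2 = -5
y_3 = S_3(0) = a_3 = -1
y_4 = S_4(0) = a_4 = -2
y_5 = S_4(3) = 5
t_q=13/2 is in segment 2 (τ=3/2); S_2(τ)=-4753/2896

y_0=5 y_1=-3 y_2=-5 y_3=-1 y_4=-2 y_5=5
S(13/2) = -4753/2896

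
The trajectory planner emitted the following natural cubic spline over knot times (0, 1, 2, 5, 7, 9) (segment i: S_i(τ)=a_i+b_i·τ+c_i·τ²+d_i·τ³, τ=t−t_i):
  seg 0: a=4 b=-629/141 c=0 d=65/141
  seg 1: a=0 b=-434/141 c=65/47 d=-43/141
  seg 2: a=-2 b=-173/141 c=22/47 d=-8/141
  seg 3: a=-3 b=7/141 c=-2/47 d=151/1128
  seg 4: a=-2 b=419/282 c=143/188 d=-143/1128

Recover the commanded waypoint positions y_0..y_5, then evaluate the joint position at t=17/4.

y_0 = S_0(0) = a_0 = 4
y_1 = S_1(0) = a_1 = 0
y_2 = S_2(0) = a_2 = -2
y_3 = S_3(0) = a_3 = -3
y_4 = S_4(0) = a_4 = -2
y_5 = S_4(2) = 3
t_q=17/4 is in segment 2 (τ=9/4); S_2(τ)=-571/188

y_0=4 y_1=0 y_2=-2 y_3=-3 y_4=-2 y_5=3
S(17/4) = -571/188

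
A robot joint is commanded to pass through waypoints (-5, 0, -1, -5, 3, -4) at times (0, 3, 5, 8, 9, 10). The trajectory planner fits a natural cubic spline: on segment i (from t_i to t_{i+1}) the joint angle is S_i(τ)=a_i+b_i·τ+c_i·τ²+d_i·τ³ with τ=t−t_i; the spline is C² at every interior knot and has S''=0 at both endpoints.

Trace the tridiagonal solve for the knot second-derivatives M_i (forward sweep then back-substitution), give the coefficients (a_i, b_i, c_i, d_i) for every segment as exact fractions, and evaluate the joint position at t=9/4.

  seg 0: a=-5 b=1261/654 c=0 d=-19/654
  seg 1: a=0 b=374/327 c=-57/218 d=-733/2616
  seg 2: a=-1 b=-2135/654 c=-847/436 d=3383/3924
  seg 3: a=-5 b=10931/1308 c=634/109 d=-8075/1308
  seg 4: a=3 b=961/654 c=-5539/436 d=5539/1308
S(9/4) = -13849/13952

Δ: Δ0=5/3, Δ1=-1/2, Δ2=-4/3, Δ3=8, Δ4=-7
row 1: diag=10, rhs=-13; c'=1/5, d'=-13/10
row 2: denom=10−2·1/5=48/5; d'=(-5−2·-13/10)/(48/5)=-1/4
row 3: denom=8−3·5/16=113/16; d'=(56−3·-1/4)/(113/16)=908/113
row 4: denom=4−1·16/113=436/113; d'=(-90−1·908/113)/(436/113)=-5539/218
back: M4=-5539/218
back: M3=908/113−16/113·-5539/218=1268/109
back: M2=-1/4−5/16·1268/109=-847/218
back: M1=-13/10−1/5·-847/218=-57/109
M: M0=0, M1=-57/109, M2=-847/218, M3=1268/109, M4=-5539/218, M5=0
seg 0: a=-5, c=M0/2=0, d=(M1−M0)/(6·3)=-19/654, b=Δ0−h0·(2M0+M1)/6=1261/654
seg 1: a=0, c=M1/2=-57/218, d=(M2−M1)/(6·2)=-733/2616, b=Δ1−h1·(2M1+M2)/6=374/327
seg 2: a=-1, c=M2/2=-847/436, d=(M3−M2)/(6·3)=3383/3924, b=Δ2−h2·(2M2+M3)/6=-2135/654
seg 3: a=-5, c=M3/2=634/109, d=(M4−M3)/(6·1)=-8075/1308, b=Δ3−h3·(2M3+M4)/6=10931/1308
seg 4: a=3, c=M4/2=-5539/436, d=(M5−M4)/(6·1)=5539/1308, b=Δ4−h4·(2M4+M5)/6=961/654
t_q=9/4 → seg 0, τ=9/4; S=-5+1261/654·τ+0·τ²+-19/654·τ³=-13849/13952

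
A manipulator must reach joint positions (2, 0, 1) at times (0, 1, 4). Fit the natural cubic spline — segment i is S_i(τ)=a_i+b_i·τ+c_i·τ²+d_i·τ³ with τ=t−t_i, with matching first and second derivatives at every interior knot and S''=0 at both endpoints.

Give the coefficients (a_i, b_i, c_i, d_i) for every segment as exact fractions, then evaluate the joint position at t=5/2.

Δ: Δ0=-2, Δ1=1/3
row 1: diag=8, rhs=14; c'=3/8, d'=7/4
back: M1=7/4
M: M0=0, M1=7/4, M2=0
seg 0: a=2, c=M0/2=0, d=(M1−M0)/(6·1)=7/24, b=Δ0−h0·(2M0+M1)/6=-55/24
seg 1: a=0, c=M1/2=7/8, d=(M2−M1)/(6·3)=-7/72, b=Δ1−h1·(2M1+M2)/6=-17/12
t_q=5/2 → seg 1, τ=3/2; S=0+-17/12·τ+7/8·τ²+-7/72·τ³=-31/64

  seg 0: a=2 b=-55/24 c=0 d=7/24
  seg 1: a=0 b=-17/12 c=7/8 d=-7/72
S(5/2) = -31/64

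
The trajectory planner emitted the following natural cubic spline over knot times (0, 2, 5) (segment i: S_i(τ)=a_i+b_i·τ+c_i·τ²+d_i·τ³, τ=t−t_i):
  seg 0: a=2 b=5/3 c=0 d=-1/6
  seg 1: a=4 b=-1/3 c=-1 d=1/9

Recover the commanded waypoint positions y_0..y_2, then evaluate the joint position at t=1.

y_0 = S_0(0) = a_0 = 2
y_1 = S_1(0) = a_1 = 4
y_2 = S_1(3) = -3
t_q=1 is in segment 0 (τ=1); S_0(τ)=7/2

y_0=2 y_1=4 y_2=-3
S(1) = 7/2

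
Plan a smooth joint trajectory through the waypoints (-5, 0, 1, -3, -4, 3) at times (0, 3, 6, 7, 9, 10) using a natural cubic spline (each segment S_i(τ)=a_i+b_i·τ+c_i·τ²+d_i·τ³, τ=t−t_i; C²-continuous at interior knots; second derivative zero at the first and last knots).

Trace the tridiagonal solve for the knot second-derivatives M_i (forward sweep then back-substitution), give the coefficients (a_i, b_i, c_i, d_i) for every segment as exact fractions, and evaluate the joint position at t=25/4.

  seg 0: a=-5 b=703/452 c=0 d=151/12204
  seg 1: a=0 b=427/226 c=151/1356 d=-2563/12204
  seg 2: a=1 b=-1407/452 c=-201/113 d=403/452
  seg 3: a=-3 b=-903/226 c=405/452 d=385/904
  seg 4: a=-4 b=531/113 c=390/113 d=-130/113
S(25/4) = 3603/28928

Δ: Δ0=5/3, Δ1=1/3, Δ2=-4, Δ3=-1/2, Δ4=7
row 1: diag=12, rhs=-8; c'=1/4, d'=-2/3
row 2: denom=8−3·1/4=29/4; d'=(-26−3·-2/3)/(29/4)=-96/29
row 3: denom=6−1·4/29=170/29; d'=(21−1·-96/29)/(170/29)=141/34
row 4: denom=6−2·29/85=452/85; d'=(45−2·141/34)/(452/85)=780/113
back: M4=780/113
back: M3=141/34−29/85·780/113=405/226
back: M2=-96/29−4/29·405/226=-402/113
back: M1=-2/3−1/4·-402/113=151/678
M: M0=0, M1=151/678, M2=-402/113, M3=405/226, M4=780/113, M5=0
seg 0: a=-5, c=M0/2=0, d=(M1−M0)/(6·3)=151/12204, b=Δ0−h0·(2M0+M1)/6=703/452
seg 1: a=0, c=M1/2=151/1356, d=(M2−M1)/(6·3)=-2563/12204, b=Δ1−h1·(2M1+M2)/6=427/226
seg 2: a=1, c=M2/2=-201/113, d=(M3−M2)/(6·1)=403/452, b=Δ2−h2·(2M2+M3)/6=-1407/452
seg 3: a=-3, c=M3/2=405/452, d=(M4−M3)/(6·2)=385/904, b=Δ3−h3·(2M3+M4)/6=-903/226
seg 4: a=-4, c=M4/2=390/113, d=(M5−M4)/(6·1)=-130/113, b=Δ4−h4·(2M4+M5)/6=531/113
t_q=25/4 → seg 2, τ=1/4; S=1+-1407/452·τ+-201/113·τ²+403/452·τ³=3603/28928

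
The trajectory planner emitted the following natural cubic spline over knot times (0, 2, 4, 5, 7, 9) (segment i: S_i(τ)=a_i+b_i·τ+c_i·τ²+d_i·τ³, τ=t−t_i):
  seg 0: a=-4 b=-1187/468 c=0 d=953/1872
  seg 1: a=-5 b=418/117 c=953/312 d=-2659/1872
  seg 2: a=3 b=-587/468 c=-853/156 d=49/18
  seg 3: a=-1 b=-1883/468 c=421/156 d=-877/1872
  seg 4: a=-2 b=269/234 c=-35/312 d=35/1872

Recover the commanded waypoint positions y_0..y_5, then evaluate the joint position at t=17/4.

y_0 = S_0(0) = a_0 = -4
y_1 = S_1(0) = a_1 = -5
y_2 = S_2(0) = a_2 = 3
y_3 = S_3(0) = a_3 = -1
y_4 = S_4(0) = a_4 = -2
y_5 = S_4(2) = 0
t_q=17/4 is in segment 2 (τ=1/4); S_2(τ)=11917/4992

y_0=-4 y_1=-5 y_2=3 y_3=-1 y_4=-2 y_5=0
S(17/4) = 11917/4992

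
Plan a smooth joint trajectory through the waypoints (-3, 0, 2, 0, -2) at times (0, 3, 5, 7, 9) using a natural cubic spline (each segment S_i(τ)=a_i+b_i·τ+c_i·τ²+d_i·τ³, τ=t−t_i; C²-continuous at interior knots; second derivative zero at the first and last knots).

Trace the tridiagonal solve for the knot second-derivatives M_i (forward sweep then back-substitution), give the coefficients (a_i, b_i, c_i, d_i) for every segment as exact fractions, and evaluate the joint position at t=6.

Δ: Δ0=1, Δ1=1, Δ2=-1, Δ3=-1
row 1: diag=10, rhs=0; c'=1/5, d'=0
row 2: denom=8−2·1/5=38/5; d'=(-12−2·0)/(38/5)=-30/19
row 3: denom=8−2·5/19=142/19; d'=(0−2·-30/19)/(142/19)=30/71
back: M3=30/71
back: M2=-30/19−5/19·30/71=-120/71
back: M1=0−1/5·-120/71=24/71
M: M0=0, M1=24/71, M2=-120/71, M3=30/71, M4=0
seg 0: a=-3, c=M0/2=0, d=(M1−M0)/(6·3)=4/213, b=Δ0−h0·(2M0+M1)/6=59/71
seg 1: a=0, c=M1/2=12/71, d=(M2−M1)/(6·2)=-12/71, b=Δ1−h1·(2M1+M2)/6=95/71
seg 2: a=2, c=M2/2=-60/71, d=(M3−M2)/(6·2)=25/142, b=Δ2−h2·(2M2+M3)/6=-1/71
seg 3: a=0, c=M3/2=15/71, d=(M4−M3)/(6·2)=-5/142, b=Δ3−h3·(2M3+M4)/6=-91/71
t_q=6 → seg 2, τ=1; S=2+-1/71·τ+-60/71·τ²+25/142·τ³=187/142

  seg 0: a=-3 b=59/71 c=0 d=4/213
  seg 1: a=0 b=95/71 c=12/71 d=-12/71
  seg 2: a=2 b=-1/71 c=-60/71 d=25/142
  seg 3: a=0 b=-91/71 c=15/71 d=-5/142
S(6) = 187/142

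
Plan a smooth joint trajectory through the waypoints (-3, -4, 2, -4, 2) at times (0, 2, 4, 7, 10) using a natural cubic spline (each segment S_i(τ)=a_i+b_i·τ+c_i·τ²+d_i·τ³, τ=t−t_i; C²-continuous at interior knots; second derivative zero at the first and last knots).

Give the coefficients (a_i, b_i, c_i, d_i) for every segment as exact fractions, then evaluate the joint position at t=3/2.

Δ: Δ0=-1/2, Δ1=3, Δ2=-2, Δ3=2
row 1: diag=8, rhs=21; c'=1/4, d'=21/8
row 2: denom=10−2·1/4=19/2; d'=(-30−2·21/8)/(19/2)=-141/38
row 3: denom=12−3·6/19=210/19; d'=(24−3·-141/38)/(210/19)=89/28
back: M3=89/28
back: M2=-141/38−6/19·89/28=-33/7
back: M1=21/8−1/4·-33/7=213/56
M: M0=0, M1=213/56, M2=-33/7, M3=89/28, M4=0
seg 0: a=-3, c=M0/2=0, d=(M1−M0)/(6·2)=71/224, b=Δ0−h0·(2M0+M1)/6=-99/56
seg 1: a=-4, c=M1/2=213/112, d=(M2−M1)/(6·2)=-159/224, b=Δ1−h1·(2M1+M2)/6=57/28
seg 2: a=2, c=M2/2=-33/14, d=(M3−M2)/(6·3)=221/504, b=Δ2−h2·(2M2+M3)/6=9/8
seg 3: a=-4, c=M3/2=89/56, d=(M4−M3)/(6·3)=-89/504, b=Δ3−h3·(2M3+M4)/6=-33/28
t_q=3/2 → seg 0, τ=3/2; S=-3+-99/56·τ+0·τ²+71/224·τ³=-1173/256

  seg 0: a=-3 b=-99/56 c=0 d=71/224
  seg 1: a=-4 b=57/28 c=213/112 d=-159/224
  seg 2: a=2 b=9/8 c=-33/14 d=221/504
  seg 3: a=-4 b=-33/28 c=89/56 d=-89/504
S(3/2) = -1173/256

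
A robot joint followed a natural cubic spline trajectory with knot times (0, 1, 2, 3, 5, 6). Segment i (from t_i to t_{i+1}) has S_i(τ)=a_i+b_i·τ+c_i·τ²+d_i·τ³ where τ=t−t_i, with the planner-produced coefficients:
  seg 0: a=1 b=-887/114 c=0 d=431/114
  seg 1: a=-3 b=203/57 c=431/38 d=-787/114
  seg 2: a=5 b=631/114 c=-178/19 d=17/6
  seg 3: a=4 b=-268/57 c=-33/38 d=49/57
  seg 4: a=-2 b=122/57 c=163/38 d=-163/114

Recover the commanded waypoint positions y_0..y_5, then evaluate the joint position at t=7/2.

y_0 = S_0(0) = a_0 = 1
y_1 = S_1(0) = a_1 = -3
y_2 = S_2(0) = a_2 = 5
y_3 = S_3(0) = a_3 = 4
y_4 = S_4(0) = a_4 = -2
y_5 = S_4(1) = 3
t_q=7/2 is in segment 3 (τ=1/2); S_3(τ)=117/76

y_0=1 y_1=-3 y_2=5 y_3=4 y_4=-2 y_5=3
S(7/2) = 117/76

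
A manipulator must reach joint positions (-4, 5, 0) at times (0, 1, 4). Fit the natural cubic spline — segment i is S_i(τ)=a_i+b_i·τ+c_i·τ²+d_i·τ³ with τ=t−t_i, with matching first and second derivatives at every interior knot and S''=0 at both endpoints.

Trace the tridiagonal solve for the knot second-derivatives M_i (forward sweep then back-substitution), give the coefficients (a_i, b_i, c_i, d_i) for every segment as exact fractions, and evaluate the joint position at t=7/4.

  seg 0: a=-4 b=31/3 c=0 d=-4/3
  seg 1: a=5 b=19/3 c=-4 d=4/9
S(7/4) = 123/16

Δ: Δ0=9, Δ1=-5/3
row 1: diag=8, rhs=-64; c'=3/8, d'=-8
back: M1=-8
M: M0=0, M1=-8, M2=0
seg 0: a=-4, c=M0/2=0, d=(M1−M0)/(6·1)=-4/3, b=Δ0−h0·(2M0+M1)/6=31/3
seg 1: a=5, c=M1/2=-4, d=(M2−M1)/(6·3)=4/9, b=Δ1−h1·(2M1+M2)/6=19/3
t_q=7/4 → seg 1, τ=3/4; S=5+19/3·τ+-4·τ²+4/9·τ³=123/16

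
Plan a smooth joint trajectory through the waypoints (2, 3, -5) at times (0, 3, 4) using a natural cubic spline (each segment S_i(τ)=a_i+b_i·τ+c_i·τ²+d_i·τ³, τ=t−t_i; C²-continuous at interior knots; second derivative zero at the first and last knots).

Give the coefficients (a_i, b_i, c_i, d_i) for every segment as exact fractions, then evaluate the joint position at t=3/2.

  seg 0: a=2 b=83/24 c=0 d=-25/72
  seg 1: a=3 b=-71/12 c=-25/8 d=25/24
S(3/2) = 385/64

Δ: Δ0=1/3, Δ1=-8
row 1: diag=8, rhs=-50; c'=1/8, d'=-25/4
back: M1=-25/4
M: M0=0, M1=-25/4, M2=0
seg 0: a=2, c=M0/2=0, d=(M1−M0)/(6·3)=-25/72, b=Δ0−h0·(2M0+M1)/6=83/24
seg 1: a=3, c=M1/2=-25/8, d=(M2−M1)/(6·1)=25/24, b=Δ1−h1·(2M1+M2)/6=-71/12
t_q=3/2 → seg 0, τ=3/2; S=2+83/24·τ+0·τ²+-25/72·τ³=385/64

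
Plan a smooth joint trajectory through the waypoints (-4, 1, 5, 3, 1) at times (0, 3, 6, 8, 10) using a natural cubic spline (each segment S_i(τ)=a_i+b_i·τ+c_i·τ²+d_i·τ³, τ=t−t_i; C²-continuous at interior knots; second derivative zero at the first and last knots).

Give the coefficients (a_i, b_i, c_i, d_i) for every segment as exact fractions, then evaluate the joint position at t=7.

  seg 0: a=-4 b=109/70 c=0 d=23/1890
  seg 1: a=1 b=66/35 c=23/210 d=-37/378
  seg 2: a=5 b=-1/10 c=-27/35 d=9/56
  seg 3: a=3 b=-44/35 c=27/140 d=-9/280
S(7) = 1201/280

Δ: Δ0=5/3, Δ1=4/3, Δ2=-1, Δ3=-1
row 1: diag=12, rhs=-2; c'=1/4, d'=-1/6
row 2: denom=10−3·1/4=37/4; d'=(-14−3·-1/6)/(37/4)=-54/37
row 3: denom=8−2·8/37=280/37; d'=(0−2·-54/37)/(280/37)=27/70
back: M3=27/70
back: M2=-54/37−8/37·27/70=-54/35
back: M1=-1/6−1/4·-54/35=23/105
M: M0=0, M1=23/105, M2=-54/35, M3=27/70, M4=0
seg 0: a=-4, c=M0/2=0, d=(M1−M0)/(6·3)=23/1890, b=Δ0−h0·(2M0+M1)/6=109/70
seg 1: a=1, c=M1/2=23/210, d=(M2−M1)/(6·3)=-37/378, b=Δ1−h1·(2M1+M2)/6=66/35
seg 2: a=5, c=M2/2=-27/35, d=(M3−M2)/(6·2)=9/56, b=Δ2−h2·(2M2+M3)/6=-1/10
seg 3: a=3, c=M3/2=27/140, d=(M4−M3)/(6·2)=-9/280, b=Δ3−h3·(2M3+M4)/6=-44/35
t_q=7 → seg 2, τ=1; S=5+-1/10·τ+-27/35·τ²+9/56·τ³=1201/280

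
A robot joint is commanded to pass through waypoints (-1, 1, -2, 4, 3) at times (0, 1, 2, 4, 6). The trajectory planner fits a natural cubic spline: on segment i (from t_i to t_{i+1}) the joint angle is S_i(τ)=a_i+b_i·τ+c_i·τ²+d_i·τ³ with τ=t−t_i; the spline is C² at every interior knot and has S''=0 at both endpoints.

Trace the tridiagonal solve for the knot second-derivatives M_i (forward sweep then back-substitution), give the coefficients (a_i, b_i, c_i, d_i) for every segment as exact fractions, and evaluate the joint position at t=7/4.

Δ: Δ0=2, Δ1=-3, Δ2=3, Δ3=-1/2
row 1: diag=4, rhs=-30; c'=1/4, d'=-15/2
row 2: denom=6−1·1/4=23/4; d'=(36−1·-15/2)/(23/4)=174/23
row 3: denom=8−2·8/23=168/23; d'=(-21−2·174/23)/(168/23)=-277/56
back: M3=-277/56
back: M2=174/23−8/23·-277/56=65/7
back: M1=-15/2−1/4·65/7=-275/28
M: M0=0, M1=-275/28, M2=65/7, M3=-277/56, M4=0
seg 0: a=-1, c=M0/2=0, d=(M1−M0)/(6·1)=-275/168, b=Δ0−h0·(2M0+M1)/6=611/168
seg 1: a=1, c=M1/2=-275/56, d=(M2−M1)/(6·1)=535/168, b=Δ1−h1·(2M1+M2)/6=-107/84
seg 2: a=-2, c=M2/2=65/14, d=(M3−M2)/(6·2)=-797/672, b=Δ2−h2·(2M2+M3)/6=-37/24
seg 3: a=4, c=M3/2=-277/112, d=(M4−M3)/(6·2)=277/672, b=Δ3−h3·(2M3+M4)/6=235/84
t_q=7/4 → seg 1, τ=3/4; S=1+-107/84·τ+-275/56·τ²+535/168·τ³=-4925/3584

  seg 0: a=-1 b=611/168 c=0 d=-275/168
  seg 1: a=1 b=-107/84 c=-275/56 d=535/168
  seg 2: a=-2 b=-37/24 c=65/14 d=-797/672
  seg 3: a=4 b=235/84 c=-277/112 d=277/672
S(7/4) = -4925/3584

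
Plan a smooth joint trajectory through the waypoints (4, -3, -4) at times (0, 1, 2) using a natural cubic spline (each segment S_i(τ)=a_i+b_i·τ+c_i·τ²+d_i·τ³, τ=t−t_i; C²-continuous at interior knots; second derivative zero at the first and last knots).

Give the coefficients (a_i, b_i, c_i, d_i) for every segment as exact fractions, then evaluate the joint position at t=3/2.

Δ: Δ0=-7, Δ1=-1
row 1: diag=4, rhs=36; c'=1/4, d'=9
back: M1=9
M: M0=0, M1=9, M2=0
seg 0: a=4, c=M0/2=0, d=(M1−M0)/(6·1)=3/2, b=Δ0−h0·(2M0+M1)/6=-17/2
seg 1: a=-3, c=M1/2=9/2, d=(M2−M1)/(6·1)=-3/2, b=Δ1−h1·(2M1+M2)/6=-4
t_q=3/2 → seg 1, τ=1/2; S=-3+-4·τ+9/2·τ²+-3/2·τ³=-65/16

  seg 0: a=4 b=-17/2 c=0 d=3/2
  seg 1: a=-3 b=-4 c=9/2 d=-3/2
S(3/2) = -65/16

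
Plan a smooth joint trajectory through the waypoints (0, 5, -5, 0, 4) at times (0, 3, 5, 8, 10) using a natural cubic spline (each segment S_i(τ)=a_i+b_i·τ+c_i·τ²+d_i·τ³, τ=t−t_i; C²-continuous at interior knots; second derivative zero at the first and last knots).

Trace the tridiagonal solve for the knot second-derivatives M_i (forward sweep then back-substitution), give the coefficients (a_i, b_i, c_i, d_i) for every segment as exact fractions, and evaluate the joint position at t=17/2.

  seg 0: a=0 b=1832/435 c=0 d=-41/145
  seg 1: a=5 b=-1489/435 c=-369/145 d=382/435
  seg 2: a=-5 b=-1333/435 c=79/29 d=-499/1305
  seg 3: a=0 b=1286/435 c=-104/145 d=52/435
S(17/2) = 381/290

Δ: Δ0=5/3, Δ1=-5, Δ2=5/3, Δ3=2
row 1: diag=10, rhs=-40; c'=1/5, d'=-4
row 2: denom=10−2·1/5=48/5; d'=(40−2·-4)/(48/5)=5
row 3: denom=10−3·5/16=145/16; d'=(2−3·5)/(145/16)=-208/145
back: M3=-208/145
back: M2=5−5/16·-208/145=158/29
back: M1=-4−1/5·158/29=-738/145
M: M0=0, M1=-738/145, M2=158/29, M3=-208/145, M4=0
seg 0: a=0, c=M0/2=0, d=(M1−M0)/(6·3)=-41/145, b=Δ0−h0·(2M0+M1)/6=1832/435
seg 1: a=5, c=M1/2=-369/145, d=(M2−M1)/(6·2)=382/435, b=Δ1−h1·(2M1+M2)/6=-1489/435
seg 2: a=-5, c=M2/2=79/29, d=(M3−M2)/(6·3)=-499/1305, b=Δ2−h2·(2M2+M3)/6=-1333/435
seg 3: a=0, c=M3/2=-104/145, d=(M4−M3)/(6·2)=52/435, b=Δ3−h3·(2M3+M4)/6=1286/435
t_q=17/2 → seg 3, τ=1/2; S=0+1286/435·τ+-104/145·τ²+52/435·τ³=381/290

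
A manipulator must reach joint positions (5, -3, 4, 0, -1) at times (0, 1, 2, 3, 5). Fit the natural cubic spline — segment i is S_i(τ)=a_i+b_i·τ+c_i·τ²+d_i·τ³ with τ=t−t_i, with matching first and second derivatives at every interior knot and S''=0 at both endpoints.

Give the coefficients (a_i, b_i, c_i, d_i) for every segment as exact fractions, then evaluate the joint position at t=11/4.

  seg 0: a=5 b=-2205/172 c=0 d=829/172
  seg 1: a=-3 b=141/86 c=2487/172 d=-1565/172
  seg 2: a=4 b=561/172 c=-552/43 d=959/172
  seg 3: a=0 b=-489/86 c=669/172 d=-223/344
S(11/4) = 17365/11008

Δ: Δ0=-8, Δ1=7, Δ2=-4, Δ3=-1/2
row 1: diag=4, rhs=90; c'=1/4, d'=45/2
row 2: denom=4−1·1/4=15/4; d'=(-66−1·45/2)/(15/4)=-118/5
row 3: denom=6−1·4/15=86/15; d'=(21−1·-118/5)/(86/15)=669/86
back: M3=669/86
back: M2=-118/5−4/15·669/86=-1104/43
back: M1=45/2−1/4·-1104/43=2487/86
M: M0=0, M1=2487/86, M2=-1104/43, M3=669/86, M4=0
seg 0: a=5, c=M0/2=0, d=(M1−M0)/(6·1)=829/172, b=Δ0−h0·(2M0+M1)/6=-2205/172
seg 1: a=-3, c=M1/2=2487/172, d=(M2−M1)/(6·1)=-1565/172, b=Δ1−h1·(2M1+M2)/6=141/86
seg 2: a=4, c=M2/2=-552/43, d=(M3−M2)/(6·1)=959/172, b=Δ2−h2·(2M2+M3)/6=561/172
seg 3: a=0, c=M3/2=669/172, d=(M4−M3)/(6·2)=-223/344, b=Δ3−h3·(2M3+M4)/6=-489/86
t_q=11/4 → seg 2, τ=3/4; S=4+561/172·τ+-552/43·τ²+959/172·τ³=17365/11008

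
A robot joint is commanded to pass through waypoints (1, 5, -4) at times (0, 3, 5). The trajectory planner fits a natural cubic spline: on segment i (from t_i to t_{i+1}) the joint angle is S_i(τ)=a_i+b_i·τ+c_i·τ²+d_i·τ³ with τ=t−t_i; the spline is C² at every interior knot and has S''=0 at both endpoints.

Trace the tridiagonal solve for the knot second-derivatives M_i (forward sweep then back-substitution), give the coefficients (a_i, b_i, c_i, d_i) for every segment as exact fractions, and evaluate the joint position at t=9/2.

  seg 0: a=1 b=37/12 c=0 d=-7/36
  seg 1: a=5 b=-13/6 c=-7/4 d=7/24
S(9/2) = -77/64

Δ: Δ0=4/3, Δ1=-9/2
row 1: diag=10, rhs=-35; c'=1/5, d'=-7/2
back: M1=-7/2
M: M0=0, M1=-7/2, M2=0
seg 0: a=1, c=M0/2=0, d=(M1−M0)/(6·3)=-7/36, b=Δ0−h0·(2M0+M1)/6=37/12
seg 1: a=5, c=M1/2=-7/4, d=(M2−M1)/(6·2)=7/24, b=Δ1−h1·(2M1+M2)/6=-13/6
t_q=9/2 → seg 1, τ=3/2; S=5+-13/6·τ+-7/4·τ²+7/24·τ³=-77/64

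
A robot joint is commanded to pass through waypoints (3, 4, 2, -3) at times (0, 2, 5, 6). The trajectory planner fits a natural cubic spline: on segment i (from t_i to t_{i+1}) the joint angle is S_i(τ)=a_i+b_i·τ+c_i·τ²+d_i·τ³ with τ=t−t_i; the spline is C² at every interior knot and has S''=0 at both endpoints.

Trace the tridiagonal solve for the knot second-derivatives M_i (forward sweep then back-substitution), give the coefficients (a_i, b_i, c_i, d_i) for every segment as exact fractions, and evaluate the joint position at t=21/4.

Δ: Δ0=1/2, Δ1=-2/3, Δ2=-5
row 1: diag=10, rhs=-7; c'=3/10, d'=-7/10
row 2: denom=8−3·3/10=71/10; d'=(-26−3·-7/10)/(71/10)=-239/71
back: M2=-239/71
back: M1=-7/10−3/10·-239/71=22/71
M: M0=0, M1=22/71, M2=-239/71, M3=0
seg 0: a=3, c=M0/2=0, d=(M1−M0)/(6·2)=11/426, b=Δ0−h0·(2M0+M1)/6=169/426
seg 1: a=4, c=M1/2=11/71, d=(M2−M1)/(6·3)=-29/142, b=Δ1−h1·(2M1+M2)/6=301/426
seg 2: a=2, c=M2/2=-239/142, d=(M3−M2)/(6·1)=239/426, b=Δ2−h2·(2M2+M3)/6=-826/213
t_q=21/4 → seg 2, τ=1/4; S=2+-826/213·τ+-239/142·τ²+239/426·τ³=8489/9088

  seg 0: a=3 b=169/426 c=0 d=11/426
  seg 1: a=4 b=301/426 c=11/71 d=-29/142
  seg 2: a=2 b=-826/213 c=-239/142 d=239/426
S(21/4) = 8489/9088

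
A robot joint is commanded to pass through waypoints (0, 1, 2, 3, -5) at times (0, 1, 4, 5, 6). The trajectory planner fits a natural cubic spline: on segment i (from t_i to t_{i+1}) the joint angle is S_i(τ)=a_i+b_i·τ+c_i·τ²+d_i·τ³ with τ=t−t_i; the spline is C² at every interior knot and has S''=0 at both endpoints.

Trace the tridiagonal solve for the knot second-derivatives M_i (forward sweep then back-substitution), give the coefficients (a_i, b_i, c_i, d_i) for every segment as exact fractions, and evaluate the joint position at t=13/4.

Δ: Δ0=1, Δ1=1/3, Δ2=1, Δ3=-8
row 1: diag=8, rhs=-4; c'=3/8, d'=-1/2
row 2: denom=8−3·3/8=55/8; d'=(4−3·-1/2)/(55/8)=4/5
row 3: denom=4−1·8/55=212/55; d'=(-54−1·4/5)/(212/55)=-1507/106
back: M3=-1507/106
back: M2=4/5−8/55·-1507/106=152/53
back: M1=-1/2−3/8·152/53=-167/106
M: M0=0, M1=-167/106, M2=152/53, M3=-1507/106, M4=0
seg 0: a=0, c=M0/2=0, d=(M1−M0)/(6·1)=-167/636, b=Δ0−h0·(2M0+M1)/6=803/636
seg 1: a=1, c=M1/2=-167/212, d=(M2−M1)/(6·3)=157/636, b=Δ1−h1·(2M1+M2)/6=151/318
seg 2: a=2, c=M2/2=76/53, d=(M3−M2)/(6·1)=-1811/636, b=Δ2−h2·(2M2+M3)/6=1535/636
seg 3: a=3, c=M3/2=-1507/212, d=(M4−M3)/(6·1)=1507/636, b=Δ3−h3·(2M3+M4)/6=-1037/318
t_q=13/4 → seg 1, τ=9/4; S=1+151/318·τ+-167/212·τ²+157/636·τ³=12107/13568

  seg 0: a=0 b=803/636 c=0 d=-167/636
  seg 1: a=1 b=151/318 c=-167/212 d=157/636
  seg 2: a=2 b=1535/636 c=76/53 d=-1811/636
  seg 3: a=3 b=-1037/318 c=-1507/212 d=1507/636
S(13/4) = 12107/13568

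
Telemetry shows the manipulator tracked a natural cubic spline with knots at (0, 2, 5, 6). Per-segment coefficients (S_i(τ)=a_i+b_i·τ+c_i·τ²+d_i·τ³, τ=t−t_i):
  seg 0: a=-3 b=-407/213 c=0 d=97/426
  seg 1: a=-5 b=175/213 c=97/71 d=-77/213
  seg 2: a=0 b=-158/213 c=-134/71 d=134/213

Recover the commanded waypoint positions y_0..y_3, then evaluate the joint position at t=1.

y_0 = S_0(0) = a_0 = -3
y_1 = S_1(0) = a_1 = -5
y_2 = S_2(0) = a_2 = 0
y_3 = S_2(1) = -2
t_q=1 is in segment 0 (τ=1); S_0(τ)=-665/142

y_0=-3 y_1=-5 y_2=0 y_3=-2
S(1) = -665/142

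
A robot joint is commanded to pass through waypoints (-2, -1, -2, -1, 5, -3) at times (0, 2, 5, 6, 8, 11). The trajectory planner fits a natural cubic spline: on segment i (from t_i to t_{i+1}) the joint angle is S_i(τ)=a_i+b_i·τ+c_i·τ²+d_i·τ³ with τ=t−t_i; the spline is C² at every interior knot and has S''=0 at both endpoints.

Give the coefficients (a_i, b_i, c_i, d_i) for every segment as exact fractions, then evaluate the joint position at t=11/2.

  seg 0: a=-2 b=244/323 c=0 d=-165/2584
  seg 1: a=-1 b=-7/646 c=-495/1292 d=3205/34884
  seg 2: a=-2 b=13/76 c=430/969 d=1493/3876
  seg 3: a=-1 b=4291/1938 c=6199/3876 d=-1169/1938
  seg 4: a=5 b=887/646 c=-7829/3876 d=7829/34884
S(11/2) = -54431/31008

Δ: Δ0=1/2, Δ1=-1/3, Δ2=1, Δ3=3, Δ4=-8/3
row 1: diag=10, rhs=-5; c'=3/10, d'=-1/2
row 2: denom=8−3·3/10=71/10; d'=(8−3·-1/2)/(71/10)=95/71
row 3: denom=6−1·10/71=416/71; d'=(12−1·95/71)/(416/71)=757/416
row 4: denom=10−2·71/208=969/104; d'=(-34−2·757/416)/(969/104)=-7829/1938
back: M4=-7829/1938
back: M3=757/416−71/208·-7829/1938=6199/1938
back: M2=95/71−10/71·6199/1938=860/969
back: M1=-1/2−3/10·860/969=-495/646
M: M0=0, M1=-495/646, M2=860/969, M3=6199/1938, M4=-7829/1938, M5=0
seg 0: a=-2, c=M0/2=0, d=(M1−M0)/(6·2)=-165/2584, b=Δ0−h0·(2M0+M1)/6=244/323
seg 1: a=-1, c=M1/2=-495/1292, d=(M2−M1)/(6·3)=3205/34884, b=Δ1−h1·(2M1+M2)/6=-7/646
seg 2: a=-2, c=M2/2=430/969, d=(M3−M2)/(6·1)=1493/3876, b=Δ2−h2·(2M2+M3)/6=13/76
seg 3: a=-1, c=M3/2=6199/3876, d=(M4−M3)/(6·2)=-1169/1938, b=Δ3−h3·(2M3+M4)/6=4291/1938
seg 4: a=5, c=M4/2=-7829/3876, d=(M5−M4)/(6·3)=7829/34884, b=Δ4−h4·(2M4+M5)/6=887/646
t_q=11/2 → seg 2, τ=1/2; S=-2+13/76·τ+430/969·τ²+1493/3876·τ³=-54431/31008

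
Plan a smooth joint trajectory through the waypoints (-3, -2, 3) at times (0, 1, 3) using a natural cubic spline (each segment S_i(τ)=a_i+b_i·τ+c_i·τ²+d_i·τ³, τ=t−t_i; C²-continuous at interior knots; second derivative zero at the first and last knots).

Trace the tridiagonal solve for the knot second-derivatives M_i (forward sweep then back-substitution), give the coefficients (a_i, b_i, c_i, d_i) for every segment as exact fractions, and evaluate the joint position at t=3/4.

Δ: Δ0=1, Δ1=5/2
row 1: diag=6, rhs=9; c'=1/3, d'=3/2
back: M1=3/2
M: M0=0, M1=3/2, M2=0
seg 0: a=-3, c=M0/2=0, d=(M1−M0)/(6·1)=1/4, b=Δ0−h0·(2M0+M1)/6=3/4
seg 1: a=-2, c=M1/2=3/4, d=(M2−M1)/(6·2)=-1/8, b=Δ1−h1·(2M1+M2)/6=3/2
t_q=3/4 → seg 0, τ=3/4; S=-3+3/4·τ+0·τ²+1/4·τ³=-597/256

  seg 0: a=-3 b=3/4 c=0 d=1/4
  seg 1: a=-2 b=3/2 c=3/4 d=-1/8
S(3/4) = -597/256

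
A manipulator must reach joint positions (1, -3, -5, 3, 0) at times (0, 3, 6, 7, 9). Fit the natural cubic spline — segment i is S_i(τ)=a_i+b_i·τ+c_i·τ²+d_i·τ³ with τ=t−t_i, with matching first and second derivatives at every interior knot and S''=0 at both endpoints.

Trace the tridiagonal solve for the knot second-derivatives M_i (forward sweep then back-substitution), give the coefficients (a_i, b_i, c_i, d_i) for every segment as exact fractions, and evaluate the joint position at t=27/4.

Δ: Δ0=-4/3, Δ1=-2/3, Δ2=8, Δ3=-3/2
row 1: diag=12, rhs=4; c'=1/4, d'=1/3
row 2: denom=8−3·1/4=29/4; d'=(52−3·1/3)/(29/4)=204/29
row 3: denom=6−1·4/29=170/29; d'=(-57−1·204/29)/(170/29)=-1857/170
back: M3=-1857/170
back: M2=204/29−4/29·-1857/170=726/85
back: M1=1/3−1/4·726/85=-919/510
M: M0=0, M1=-919/510, M2=726/85, M3=-1857/170, M4=0
seg 0: a=1, c=M0/2=0, d=(M1−M0)/(6·3)=-919/9180, b=Δ0−h0·(2M0+M1)/6=-147/340
seg 1: a=-3, c=M1/2=-919/1020, d=(M2−M1)/(6·3)=1055/1836, b=Δ1−h1·(2M1+M2)/6=-533/170
seg 2: a=-5, c=M2/2=363/85, d=(M3−M2)/(6·1)=-1103/340, b=Δ2−h2·(2M2+M3)/6=2371/340
seg 3: a=3, c=M3/2=-1857/340, d=(M4−M3)/(6·2)=619/680, b=Δ3−h3·(2M3+M4)/6=983/170
t_q=27/4 → seg 2, τ=3/4; S=-5+2371/340·τ+363/85·τ²+-1103/340·τ³=27499/21760

  seg 0: a=1 b=-147/340 c=0 d=-919/9180
  seg 1: a=-3 b=-533/170 c=-919/1020 d=1055/1836
  seg 2: a=-5 b=2371/340 c=363/85 d=-1103/340
  seg 3: a=3 b=983/170 c=-1857/340 d=619/680
S(27/4) = 27499/21760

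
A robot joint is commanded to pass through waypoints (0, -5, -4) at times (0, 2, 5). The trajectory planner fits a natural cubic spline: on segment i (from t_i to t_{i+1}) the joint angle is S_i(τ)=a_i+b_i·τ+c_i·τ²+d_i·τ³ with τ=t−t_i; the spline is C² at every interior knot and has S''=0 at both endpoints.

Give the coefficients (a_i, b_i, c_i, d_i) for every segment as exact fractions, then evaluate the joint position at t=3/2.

  seg 0: a=0 b=-46/15 c=0 d=17/120
  seg 1: a=-5 b=-41/30 c=17/20 d=-17/180
S(3/2) = -1319/320

Δ: Δ0=-5/2, Δ1=1/3
row 1: diag=10, rhs=17; c'=3/10, d'=17/10
back: M1=17/10
M: M0=0, M1=17/10, M2=0
seg 0: a=0, c=M0/2=0, d=(M1−M0)/(6·2)=17/120, b=Δ0−h0·(2M0+M1)/6=-46/15
seg 1: a=-5, c=M1/2=17/20, d=(M2−M1)/(6·3)=-17/180, b=Δ1−h1·(2M1+M2)/6=-41/30
t_q=3/2 → seg 0, τ=3/2; S=0+-46/15·τ+0·τ²+17/120·τ³=-1319/320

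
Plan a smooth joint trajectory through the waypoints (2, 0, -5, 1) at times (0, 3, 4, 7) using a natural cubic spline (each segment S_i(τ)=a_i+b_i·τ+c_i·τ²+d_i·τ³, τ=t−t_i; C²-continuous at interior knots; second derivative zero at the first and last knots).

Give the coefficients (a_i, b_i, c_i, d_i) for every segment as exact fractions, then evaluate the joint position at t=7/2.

  seg 0: a=2 b=83/63 c=0 d=-125/567
  seg 1: a=0 b=-292/63 c=-125/63 d=34/21
  seg 2: a=-5 b=-236/63 c=181/63 d=-181/567
S(7/2) = -47/18

Δ: Δ0=-2/3, Δ1=-5, Δ2=2
row 1: diag=8, rhs=-26; c'=1/8, d'=-13/4
row 2: denom=8−1·1/8=63/8; d'=(42−1·-13/4)/(63/8)=362/63
back: M2=362/63
back: M1=-13/4−1/8·362/63=-250/63
M: M0=0, M1=-250/63, M2=362/63, M3=0
seg 0: a=2, c=M0/2=0, d=(M1−M0)/(6·3)=-125/567, b=Δ0−h0·(2M0+M1)/6=83/63
seg 1: a=0, c=M1/2=-125/63, d=(M2−M1)/(6·1)=34/21, b=Δ1−h1·(2M1+M2)/6=-292/63
seg 2: a=-5, c=M2/2=181/63, d=(M3−M2)/(6·3)=-181/567, b=Δ2−h2·(2M2+M3)/6=-236/63
t_q=7/2 → seg 1, τ=1/2; S=0+-292/63·τ+-125/63·τ²+34/21·τ³=-47/18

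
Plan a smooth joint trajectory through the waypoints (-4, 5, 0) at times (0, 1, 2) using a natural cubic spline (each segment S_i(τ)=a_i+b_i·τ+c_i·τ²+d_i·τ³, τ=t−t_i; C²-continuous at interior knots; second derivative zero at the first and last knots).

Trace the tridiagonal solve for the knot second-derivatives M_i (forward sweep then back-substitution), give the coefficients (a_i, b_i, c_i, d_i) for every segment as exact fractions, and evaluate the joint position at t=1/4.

  seg 0: a=-4 b=25/2 c=0 d=-7/2
  seg 1: a=5 b=2 c=-21/2 d=7/2
S(1/4) = -119/128

Δ: Δ0=9, Δ1=-5
row 1: diag=4, rhs=-84; c'=1/4, d'=-21
back: M1=-21
M: M0=0, M1=-21, M2=0
seg 0: a=-4, c=M0/2=0, d=(M1−M0)/(6·1)=-7/2, b=Δ0−h0·(2M0+M1)/6=25/2
seg 1: a=5, c=M1/2=-21/2, d=(M2−M1)/(6·1)=7/2, b=Δ1−h1·(2M1+M2)/6=2
t_q=1/4 → seg 0, τ=1/4; S=-4+25/2·τ+0·τ²+-7/2·τ³=-119/128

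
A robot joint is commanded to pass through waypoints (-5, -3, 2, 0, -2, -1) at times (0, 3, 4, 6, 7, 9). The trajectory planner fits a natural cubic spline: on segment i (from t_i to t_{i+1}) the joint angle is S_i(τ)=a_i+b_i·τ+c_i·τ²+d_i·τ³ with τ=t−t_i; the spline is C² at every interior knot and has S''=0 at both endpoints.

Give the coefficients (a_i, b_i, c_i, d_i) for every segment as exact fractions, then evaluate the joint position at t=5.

Δ: Δ0=2/3, Δ1=5, Δ2=-1, Δ3=-2, Δ4=1/2
row 1: diag=8, rhs=26; c'=1/8, d'=13/4
row 2: denom=6−1·1/8=47/8; d'=(-36−1·13/4)/(47/8)=-314/47
row 3: denom=6−2·16/47=250/47; d'=(-6−2·-314/47)/(250/47)=173/125
row 4: denom=6−1·47/250=1453/250; d'=(15−1·173/125)/(1453/250)=3404/1453
back: M4=3404/1453
back: M3=173/125−47/250·3404/1453=1371/1453
back: M2=-314/47−16/47·1371/1453=-10174/1453
back: M1=13/4−1/8·-10174/1453=5994/1453
M: M0=0, M1=5994/1453, M2=-10174/1453, M3=1371/1453, M4=3404/1453, M5=0
seg 0: a=-5, c=M0/2=0, d=(M1−M0)/(6·3)=333/1453, b=Δ0−h0·(2M0+M1)/6=-6085/4359
seg 1: a=-3, c=M1/2=2997/1453, d=(M2−M1)/(6·1)=-8084/4359, b=Δ1−h1·(2M1+M2)/6=20888/4359
seg 2: a=2, c=M2/2=-5087/1453, d=(M3−M2)/(6·2)=11545/17436, b=Δ2−h2·(2M2+M3)/6=14618/4359
seg 3: a=0, c=M3/2=1371/2906, d=(M4−M3)/(6·1)=2033/8718, b=Δ3−h3·(2M3+M4)/6=-11791/4359
seg 4: a=-2, c=M4/2=1702/1453, d=(M5−M4)/(6·2)=-851/4359, b=Δ4−h4·(2M4+M5)/6=-9257/8718
t_q=5 → seg 2, τ=1; S=2+14618/4359·τ+-5087/1453·τ²+11545/17436·τ³=14615/5812

  seg 0: a=-5 b=-6085/4359 c=0 d=333/1453
  seg 1: a=-3 b=20888/4359 c=2997/1453 d=-8084/4359
  seg 2: a=2 b=14618/4359 c=-5087/1453 d=11545/17436
  seg 3: a=0 b=-11791/4359 c=1371/2906 d=2033/8718
  seg 4: a=-2 b=-9257/8718 c=1702/1453 d=-851/4359
S(5) = 14615/5812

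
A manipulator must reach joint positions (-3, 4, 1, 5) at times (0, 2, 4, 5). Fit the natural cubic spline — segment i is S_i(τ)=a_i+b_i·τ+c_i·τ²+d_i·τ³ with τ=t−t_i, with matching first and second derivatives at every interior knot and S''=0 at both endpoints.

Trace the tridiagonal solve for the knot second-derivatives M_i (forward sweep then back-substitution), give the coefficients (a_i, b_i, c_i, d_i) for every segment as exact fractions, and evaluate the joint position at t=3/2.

Δ: Δ0=7/2, Δ1=-3/2, Δ2=4
row 1: diag=8, rhs=-30; c'=1/4, d'=-15/4
row 2: denom=6−2·1/4=11/2; d'=(33−2·-15/4)/(11/2)=81/11
back: M2=81/11
back: M1=-15/4−1/4·81/11=-123/22
M: M0=0, M1=-123/22, M2=81/11, M3=0
seg 0: a=-3, c=M0/2=0, d=(M1−M0)/(6·2)=-41/88, b=Δ0−h0·(2M0+M1)/6=59/11
seg 1: a=4, c=M1/2=-123/44, d=(M2−M1)/(6·2)=95/88, b=Δ1−h1·(2M1+M2)/6=-5/22
seg 2: a=1, c=M2/2=81/22, d=(M3−M2)/(6·1)=-27/22, b=Δ2−h2·(2M2+M3)/6=17/11
t_q=3/2 → seg 0, τ=3/2; S=-3+59/11·τ+0·τ²+-41/88·τ³=2445/704

  seg 0: a=-3 b=59/11 c=0 d=-41/88
  seg 1: a=4 b=-5/22 c=-123/44 d=95/88
  seg 2: a=1 b=17/11 c=81/22 d=-27/22
S(3/2) = 2445/704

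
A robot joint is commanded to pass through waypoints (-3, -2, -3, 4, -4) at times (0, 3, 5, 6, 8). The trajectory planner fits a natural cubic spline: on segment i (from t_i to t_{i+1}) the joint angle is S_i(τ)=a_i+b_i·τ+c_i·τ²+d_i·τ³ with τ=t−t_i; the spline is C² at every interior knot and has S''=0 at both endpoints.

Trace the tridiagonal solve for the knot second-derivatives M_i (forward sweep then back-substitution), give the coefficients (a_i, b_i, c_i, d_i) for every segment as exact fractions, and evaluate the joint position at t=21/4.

Δ: Δ0=1/3, Δ1=-1/2, Δ2=7, Δ3=-4
row 1: diag=10, rhs=-5; c'=1/5, d'=-1/2
row 2: denom=6−2·1/5=28/5; d'=(45−2·-1/2)/(28/5)=115/14
row 3: denom=6−1·5/28=163/28; d'=(-66−1·115/14)/(163/28)=-2078/163
back: M3=-2078/163
back: M2=115/14−5/28·-2078/163=1710/163
back: M1=-1/2−1/5·1710/163=-847/326
M: M0=0, M1=-847/326, M2=1710/163, M3=-2078/163, M4=0
seg 0: a=-3, c=M0/2=0, d=(M1−M0)/(6·3)=-847/5868, b=Δ0−h0·(2M0+M1)/6=3193/1956
seg 1: a=-2, c=M1/2=-847/652, d=(M2−M1)/(6·2)=4267/3912, b=Δ1−h1·(2M1+M2)/6=-2215/978
seg 2: a=-3, c=M2/2=855/163, d=(M3−M2)/(6·1)=-1894/489, b=Δ2−h2·(2M2+M3)/6=2752/489
seg 3: a=4, c=M3/2=-1039/163, d=(M4−M3)/(6·2)=1039/978, b=Δ3−h3·(2M3+M4)/6=2200/489
t_q=21/4 → seg 2, τ=1/4; S=-3+2752/489·τ+855/163·τ²+-1894/489·τ³=-6915/5216

  seg 0: a=-3 b=3193/1956 c=0 d=-847/5868
  seg 1: a=-2 b=-2215/978 c=-847/652 d=4267/3912
  seg 2: a=-3 b=2752/489 c=855/163 d=-1894/489
  seg 3: a=4 b=2200/489 c=-1039/163 d=1039/978
S(21/4) = -6915/5216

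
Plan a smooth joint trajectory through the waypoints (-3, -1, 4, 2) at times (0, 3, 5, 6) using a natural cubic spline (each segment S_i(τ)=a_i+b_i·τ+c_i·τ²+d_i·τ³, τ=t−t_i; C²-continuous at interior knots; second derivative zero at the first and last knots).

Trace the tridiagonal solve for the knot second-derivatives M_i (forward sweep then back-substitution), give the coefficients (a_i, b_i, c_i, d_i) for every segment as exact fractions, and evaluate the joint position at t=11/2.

  seg 0: a=-3 b=-17/42 c=0 d=5/42
  seg 1: a=-1 b=59/21 c=15/14 d=-103/168
  seg 2: a=4 b=-11/42 c=-73/28 d=73/84
S(11/2) = 745/224

Δ: Δ0=2/3, Δ1=5/2, Δ2=-2
row 1: diag=10, rhs=11; c'=1/5, d'=11/10
row 2: denom=6−2·1/5=28/5; d'=(-27−2·11/10)/(28/5)=-73/14
back: M2=-73/14
back: M1=11/10−1/5·-73/14=15/7
M: M0=0, M1=15/7, M2=-73/14, M3=0
seg 0: a=-3, c=M0/2=0, d=(M1−M0)/(6·3)=5/42, b=Δ0−h0·(2M0+M1)/6=-17/42
seg 1: a=-1, c=M1/2=15/14, d=(M2−M1)/(6·2)=-103/168, b=Δ1−h1·(2M1+M2)/6=59/21
seg 2: a=4, c=M2/2=-73/28, d=(M3−M2)/(6·1)=73/84, b=Δ2−h2·(2M2+M3)/6=-11/42
t_q=11/2 → seg 2, τ=1/2; S=4+-11/42·τ+-73/28·τ²+73/84·τ³=745/224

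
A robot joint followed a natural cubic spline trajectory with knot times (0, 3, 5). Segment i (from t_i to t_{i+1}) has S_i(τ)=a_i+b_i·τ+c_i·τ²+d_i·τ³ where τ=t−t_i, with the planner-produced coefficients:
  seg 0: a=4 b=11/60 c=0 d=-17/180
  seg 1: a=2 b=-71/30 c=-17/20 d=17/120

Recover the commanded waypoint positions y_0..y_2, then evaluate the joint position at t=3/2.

y_0=4 y_1=2 y_2=-5
S(3/2) = 633/160

y_0 = S_0(0) = a_0 = 4
y_1 = S_1(0) = a_1 = 2
y_2 = S_1(2) = -5
t_q=3/2 is in segment 0 (τ=3/2); S_0(τ)=633/160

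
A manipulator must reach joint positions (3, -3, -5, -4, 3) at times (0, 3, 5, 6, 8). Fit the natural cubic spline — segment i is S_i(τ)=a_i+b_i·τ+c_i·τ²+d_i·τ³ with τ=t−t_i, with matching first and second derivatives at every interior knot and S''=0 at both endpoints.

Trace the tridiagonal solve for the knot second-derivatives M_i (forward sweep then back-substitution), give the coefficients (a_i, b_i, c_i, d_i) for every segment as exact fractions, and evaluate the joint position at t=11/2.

Δ: Δ0=-2, Δ1=-1, Δ2=1, Δ3=7/2
row 1: diag=10, rhs=6; c'=1/5, d'=3/5
row 2: denom=6−2·1/5=28/5; d'=(12−2·3/5)/(28/5)=27/14
row 3: denom=6−1·5/28=163/28; d'=(15−1·27/14)/(163/28)=366/163
back: M3=366/163
back: M2=27/14−5/28·366/163=249/163
back: M1=3/5−1/5·249/163=48/163
M: M0=0, M1=48/163, M2=249/163, M3=366/163, M4=0
seg 0: a=3, c=M0/2=0, d=(M1−M0)/(6·3)=8/489, b=Δ0−h0·(2M0+M1)/6=-350/163
seg 1: a=-3, c=M1/2=24/163, d=(M2−M1)/(6·2)=67/652, b=Δ1−h1·(2M1+M2)/6=-278/163
seg 2: a=-5, c=M2/2=249/326, d=(M3−M2)/(6·1)=39/326, b=Δ2−h2·(2M2+M3)/6=19/163
seg 3: a=-4, c=M3/2=183/163, d=(M4−M3)/(6·2)=-61/326, b=Δ3−h3·(2M3+M4)/6=653/326
t_q=11/2 → seg 2, τ=1/2; S=-5+19/163·τ+249/326·τ²+39/326·τ³=-12351/2608

  seg 0: a=3 b=-350/163 c=0 d=8/489
  seg 1: a=-3 b=-278/163 c=24/163 d=67/652
  seg 2: a=-5 b=19/163 c=249/326 d=39/326
  seg 3: a=-4 b=653/326 c=183/163 d=-61/326
S(11/2) = -12351/2608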